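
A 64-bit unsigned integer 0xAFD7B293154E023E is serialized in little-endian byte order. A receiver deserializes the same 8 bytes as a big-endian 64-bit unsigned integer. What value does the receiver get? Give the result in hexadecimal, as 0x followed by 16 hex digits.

Stored little-endian, the bytes at ascending addresses are 3E 02 4E 15 93 B2 D7 AF.
Read back as big-endian, the last byte is least significant, giving 0x3E024E1593B2D7AF.

0x3E024E1593B2D7AF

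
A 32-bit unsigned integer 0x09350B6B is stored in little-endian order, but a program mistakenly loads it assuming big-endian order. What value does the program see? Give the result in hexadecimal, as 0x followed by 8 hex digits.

Stored little-endian, the bytes at ascending addresses are 6B 0B 35 09.
Read back as big-endian, the last byte is least significant, giving 0x6B0B3509.

0x6B0B3509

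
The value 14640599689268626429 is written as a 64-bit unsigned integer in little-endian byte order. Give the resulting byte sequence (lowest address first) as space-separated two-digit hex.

FD 03 8D 21 D9 DB 2D CB

14640599689268626429 in hexadecimal, padded to 64 bits, is 0xCB2DDBD9218D03FD.
Split into bytes (most-significant first): CB 2D DB D9 21 8D 03 FD.
In little-endian order the low byte comes first in memory.
So at ascending addresses the bytes are FD 03 8D 21 D9 DB 2D CB.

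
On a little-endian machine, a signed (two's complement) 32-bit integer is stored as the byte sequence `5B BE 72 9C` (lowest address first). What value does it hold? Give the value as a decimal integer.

-1670201765

Little-endian stores the least-significant byte at the lowest address.
Reassemble most-significant byte first: 9C 72 BE 5B → 0x9C72BE5B.
Top bit is set, so as a signed 32-bit value this is 0x9C72BE5B − 2^32 = -1670201765.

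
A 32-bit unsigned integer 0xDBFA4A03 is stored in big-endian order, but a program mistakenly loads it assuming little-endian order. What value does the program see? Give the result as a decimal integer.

Stored big-endian, the bytes at ascending addresses are DB FA 4A 03.
Read back as little-endian, the first byte is least significant, giving 0x034AFADB.
0x034AFADB = 55245531.

55245531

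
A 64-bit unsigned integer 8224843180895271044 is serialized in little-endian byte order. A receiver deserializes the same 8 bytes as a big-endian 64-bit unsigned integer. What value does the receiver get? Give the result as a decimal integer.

9545536375353451634

8224843180895271044 in 64-bit hexadecimal is 0x7224834BC28E7884.
Stored little-endian, the bytes at ascending addresses are 84 78 8E C2 4B 83 24 72.
Read back as big-endian, the last byte is least significant, giving 0x84788EC24B832472.
0x84788EC24B832472 = 9545536375353451634.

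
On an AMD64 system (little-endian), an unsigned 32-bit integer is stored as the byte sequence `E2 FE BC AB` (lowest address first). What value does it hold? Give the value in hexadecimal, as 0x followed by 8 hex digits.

0xABBCFEE2

In little-endian order the low byte comes first in memory.
Reassemble most-significant byte first: AB BC FE E2 → 0xABBCFEE2.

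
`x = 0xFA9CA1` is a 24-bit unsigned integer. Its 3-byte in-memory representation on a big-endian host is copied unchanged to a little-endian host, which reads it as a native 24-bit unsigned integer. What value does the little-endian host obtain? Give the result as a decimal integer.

10591482

Stored big-endian, the bytes at ascending addresses are FA 9C A1.
Read back as little-endian, the first byte is least significant, giving 0xA19CFA.
0xA19CFA = 10591482.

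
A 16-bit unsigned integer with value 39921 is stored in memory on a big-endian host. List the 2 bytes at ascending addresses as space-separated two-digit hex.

39921 in hexadecimal, padded to 16 bits, is 0x9BF1.
Split into bytes (most-significant first): 9B F1.
Big-endian stores the most-significant byte at the lowest address.
So the memory order matches the most-significant-first order: 9B F1.

9B F1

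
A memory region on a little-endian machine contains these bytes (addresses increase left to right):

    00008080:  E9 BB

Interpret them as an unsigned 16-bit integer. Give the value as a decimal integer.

Little-endian: lowest address holds the least-significant byte.
Reassemble most-significant byte first: BB E9 → 0xBBE9.
0xBBE9 = 48105.

48105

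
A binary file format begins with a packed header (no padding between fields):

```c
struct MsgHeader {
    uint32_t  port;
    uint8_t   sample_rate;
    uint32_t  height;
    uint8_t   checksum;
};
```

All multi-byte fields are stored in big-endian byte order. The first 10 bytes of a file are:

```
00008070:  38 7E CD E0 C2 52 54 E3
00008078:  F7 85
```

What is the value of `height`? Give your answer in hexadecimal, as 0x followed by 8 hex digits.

`height` follows `port` (4 B), `sample_rate` (1 B), so it starts at offset 4 + 1 = 5 and occupies 4 bytes.
Bytes at offsets 5..8: 52 54 E3 F7.
In big-endian order the high byte comes first in memory.
The bytes are already most-significant first: 0x5254E3F7.

0x5254E3F7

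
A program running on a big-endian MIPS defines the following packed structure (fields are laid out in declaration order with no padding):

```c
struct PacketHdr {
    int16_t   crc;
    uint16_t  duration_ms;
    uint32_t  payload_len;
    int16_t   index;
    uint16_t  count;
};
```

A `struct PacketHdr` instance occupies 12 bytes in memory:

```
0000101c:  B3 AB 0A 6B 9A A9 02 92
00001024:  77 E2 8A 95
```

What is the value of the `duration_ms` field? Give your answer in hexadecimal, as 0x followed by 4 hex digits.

0x0A6B

`duration_ms` follows `crc` (2 bytes), so it starts at byte offset 2 and occupies 2 bytes.
Bytes at offsets 2..3: 0A 6B.
Big-endian: lowest address holds the most-significant byte.
The bytes are already most-significant first: 0x0A6B.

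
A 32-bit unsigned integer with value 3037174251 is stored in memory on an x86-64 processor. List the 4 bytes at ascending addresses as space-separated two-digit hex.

EB 99 07 B5

3037174251 in hexadecimal, padded to 32 bits, is 0xB50799EB.
Split into bytes (most-significant first): B5 07 99 EB.
Little-endian stores the least-significant byte at the lowest address.
So at ascending addresses the bytes are EB 99 07 B5.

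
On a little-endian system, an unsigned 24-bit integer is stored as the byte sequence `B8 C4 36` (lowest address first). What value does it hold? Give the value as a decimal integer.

Little-endian: lowest address holds the least-significant byte.
Reassemble most-significant byte first: 36 C4 B8 → 0x36C4B8.
0x36C4B8 = 3589304.

3589304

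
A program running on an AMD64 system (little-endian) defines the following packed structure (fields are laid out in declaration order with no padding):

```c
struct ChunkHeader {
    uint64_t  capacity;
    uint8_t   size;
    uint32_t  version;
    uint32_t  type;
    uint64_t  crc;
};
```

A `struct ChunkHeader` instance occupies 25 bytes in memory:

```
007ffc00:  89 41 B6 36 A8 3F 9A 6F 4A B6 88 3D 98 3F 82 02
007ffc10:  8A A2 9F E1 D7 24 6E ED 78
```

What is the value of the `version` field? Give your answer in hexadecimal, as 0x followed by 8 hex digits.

0x983D88B6

`version` follows `capacity` (8 B), `size` (1 B), so it starts at offset 8 + 1 = 9 and occupies 4 bytes.
Bytes at offsets 9..12: B6 88 3D 98.
In little-endian order the low byte comes first in memory.
Reassemble most-significant byte first: 98 3D 88 B6 → 0x983D88B6.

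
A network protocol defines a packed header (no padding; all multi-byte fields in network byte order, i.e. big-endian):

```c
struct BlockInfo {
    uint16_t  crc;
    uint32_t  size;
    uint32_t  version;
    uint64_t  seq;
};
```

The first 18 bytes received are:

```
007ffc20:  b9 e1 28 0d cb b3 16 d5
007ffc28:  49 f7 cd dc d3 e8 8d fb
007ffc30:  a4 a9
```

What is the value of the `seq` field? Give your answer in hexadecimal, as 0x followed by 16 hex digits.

0xCDDCD3E88DFBA4A9

`seq` follows `crc` (2 B), `size` (4 B), `version` (4 B), so it starts at offset 2 + 4 + 4 = 10 and occupies 8 bytes.
Bytes at offsets 10..17: CD DC D3 E8 8D FB A4 A9.
Big-endian: lowest address holds the most-significant byte.
The bytes are already most-significant first: 0xCDDCD3E88DFBA4A9.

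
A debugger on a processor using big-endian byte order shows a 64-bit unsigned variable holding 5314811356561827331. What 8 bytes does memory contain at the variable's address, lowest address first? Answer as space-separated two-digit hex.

5314811356561827331 in hexadecimal, padded to 64 bits, is 0x49C200C50C146603.
Split into bytes (most-significant first): 49 C2 00 C5 0C 14 66 03.
In big-endian order the high byte comes first in memory.
So the memory order matches the most-significant-first order: 49 C2 00 C5 0C 14 66 03.

49 C2 00 C5 0C 14 66 03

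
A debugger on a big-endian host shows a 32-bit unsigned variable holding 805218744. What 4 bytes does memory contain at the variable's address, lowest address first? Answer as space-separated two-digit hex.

805218744 in hexadecimal, padded to 32 bits, is 0x2FFEA9B8.
Split into bytes (most-significant first): 2F FE A9 B8.
Big-endian: lowest address holds the most-significant byte.
So the memory order matches the most-significant-first order: 2F FE A9 B8.

2F FE A9 B8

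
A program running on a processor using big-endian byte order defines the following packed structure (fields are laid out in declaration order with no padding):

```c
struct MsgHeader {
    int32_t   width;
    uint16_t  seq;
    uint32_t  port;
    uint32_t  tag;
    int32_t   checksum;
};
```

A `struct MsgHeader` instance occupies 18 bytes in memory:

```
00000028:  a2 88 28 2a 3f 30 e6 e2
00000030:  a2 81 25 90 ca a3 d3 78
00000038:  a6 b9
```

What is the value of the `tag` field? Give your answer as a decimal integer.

630246051

`tag` follows `width` (4 B), `seq` (2 B), `port` (4 B), so it starts at offset 4 + 2 + 4 = 10 and occupies 4 bytes.
Bytes at offsets 10..13: 25 90 CA A3.
In big-endian order the high byte comes first in memory.
The bytes are already most-significant first: 0x2590CAA3.
0x2590CAA3 = 630246051.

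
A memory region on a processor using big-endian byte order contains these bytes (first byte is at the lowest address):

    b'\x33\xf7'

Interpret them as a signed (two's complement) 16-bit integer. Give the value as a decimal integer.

Big-endian: lowest address holds the most-significant byte.
The bytes are already most-significant first: 0x33F7.
0x33F7 = 13303.

13303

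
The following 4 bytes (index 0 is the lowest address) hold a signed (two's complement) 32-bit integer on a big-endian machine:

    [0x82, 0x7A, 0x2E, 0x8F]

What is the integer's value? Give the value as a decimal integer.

-2105921905

In big-endian order the high byte comes first in memory.
The bytes are already most-significant first: 0x827A2E8F.
Top bit is set, so as a signed 32-bit value this is 0x827A2E8F − 2^32 = -2105921905.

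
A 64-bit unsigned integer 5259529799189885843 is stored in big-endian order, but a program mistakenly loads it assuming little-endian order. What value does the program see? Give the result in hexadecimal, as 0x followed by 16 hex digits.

5259529799189885843 in 64-bit hexadecimal is 0x48FD9A7C764B7393.
Stored big-endian, the bytes at ascending addresses are 48 FD 9A 7C 76 4B 73 93.
Read back as little-endian, the first byte is least significant, giving 0x93734B767C9AFD48.

0x93734B767C9AFD48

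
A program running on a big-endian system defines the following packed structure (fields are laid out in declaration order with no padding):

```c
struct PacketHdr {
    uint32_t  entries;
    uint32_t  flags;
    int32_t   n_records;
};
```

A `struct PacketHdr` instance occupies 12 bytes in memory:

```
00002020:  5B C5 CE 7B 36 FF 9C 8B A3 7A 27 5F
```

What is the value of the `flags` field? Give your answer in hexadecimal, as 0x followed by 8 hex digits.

`flags` follows `entries` (4 bytes), so it starts at byte offset 4 and occupies 4 bytes.
Bytes at offsets 4..7: 36 FF 9C 8B.
Big-endian stores the most-significant byte at the lowest address.
The bytes are already most-significant first: 0x36FF9C8B.

0x36FF9C8B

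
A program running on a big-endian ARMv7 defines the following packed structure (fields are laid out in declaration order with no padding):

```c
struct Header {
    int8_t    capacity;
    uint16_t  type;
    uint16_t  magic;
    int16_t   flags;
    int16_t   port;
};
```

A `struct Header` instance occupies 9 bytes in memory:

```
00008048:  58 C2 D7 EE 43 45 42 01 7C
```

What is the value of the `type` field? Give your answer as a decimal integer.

`type` follows `capacity` (1 byte), so it starts at byte offset 1 and occupies 2 bytes.
Bytes at offsets 1..2: C2 D7.
In big-endian order the high byte comes first in memory.
The bytes are already most-significant first: 0xC2D7.
0xC2D7 = 49879.

49879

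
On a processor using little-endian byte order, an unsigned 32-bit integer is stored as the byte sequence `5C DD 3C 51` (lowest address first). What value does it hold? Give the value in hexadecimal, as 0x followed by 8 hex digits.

0x513CDD5C

In little-endian order the low byte comes first in memory.
Reassemble most-significant byte first: 51 3C DD 5C → 0x513CDD5C.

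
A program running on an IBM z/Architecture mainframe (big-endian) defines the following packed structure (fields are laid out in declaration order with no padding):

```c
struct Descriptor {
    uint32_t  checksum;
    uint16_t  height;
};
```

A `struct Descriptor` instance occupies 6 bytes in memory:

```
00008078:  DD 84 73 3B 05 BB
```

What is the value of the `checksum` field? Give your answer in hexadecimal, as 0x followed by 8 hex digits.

0xDD84733B

`checksum` is the first field, at byte offset 0, occupying 4 bytes.
Bytes at offsets 0..3: DD 84 73 3B.
Big-endian stores the most-significant byte at the lowest address.
The bytes are already most-significant first: 0xDD84733B.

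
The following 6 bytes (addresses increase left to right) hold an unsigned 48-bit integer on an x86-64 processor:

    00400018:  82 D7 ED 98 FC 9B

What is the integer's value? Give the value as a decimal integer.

Little-endian: lowest address holds the least-significant byte.
Reassemble most-significant byte first: 9B FC 98 ED D7 82 → 0x9BFC98EDD782.
0x9BFC98EDD782 = 171509199787906.

171509199787906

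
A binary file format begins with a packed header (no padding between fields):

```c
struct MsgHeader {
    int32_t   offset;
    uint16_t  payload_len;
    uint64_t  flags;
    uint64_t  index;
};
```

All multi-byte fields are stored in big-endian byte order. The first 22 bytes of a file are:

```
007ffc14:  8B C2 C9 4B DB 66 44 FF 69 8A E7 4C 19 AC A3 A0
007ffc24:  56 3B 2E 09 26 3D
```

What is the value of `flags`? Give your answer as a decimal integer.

4971808558947244460

`flags` follows `offset` (4 B), `payload_len` (2 B), so it starts at offset 4 + 2 = 6 and occupies 8 bytes.
Bytes at offsets 6..13: 44 FF 69 8A E7 4C 19 AC.
Big-endian stores the most-significant byte at the lowest address.
The bytes are already most-significant first: 0x44FF698AE74C19AC.
0x44FF698AE74C19AC = 4971808558947244460.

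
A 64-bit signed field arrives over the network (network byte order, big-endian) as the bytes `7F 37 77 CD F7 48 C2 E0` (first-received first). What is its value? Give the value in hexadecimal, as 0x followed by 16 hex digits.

In big-endian order the high byte comes first in memory.
The bytes are already most-significant first: 0x7F3777CDF748C2E0.

0x7F3777CDF748C2E0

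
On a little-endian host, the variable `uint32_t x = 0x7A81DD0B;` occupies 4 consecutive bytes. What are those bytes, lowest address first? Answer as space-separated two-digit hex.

0B DD 81 7A

Split into bytes (most-significant first): 7A 81 DD 0B.
Little-endian: lowest address holds the least-significant byte.
So at ascending addresses the bytes are 0B DD 81 7A.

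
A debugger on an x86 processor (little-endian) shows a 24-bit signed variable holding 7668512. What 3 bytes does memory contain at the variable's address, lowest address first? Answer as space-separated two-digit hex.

20 03 75

7668512 in hexadecimal, padded to 24 bits, is 0x750320.
Split into bytes (most-significant first): 75 03 20.
Little-endian: lowest address holds the least-significant byte.
So at ascending addresses the bytes are 20 03 75.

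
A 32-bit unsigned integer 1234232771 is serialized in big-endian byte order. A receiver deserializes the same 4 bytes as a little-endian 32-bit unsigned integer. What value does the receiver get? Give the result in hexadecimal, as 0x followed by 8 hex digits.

0xC3E59049

1234232771 in 32-bit hexadecimal is 0x4990E5C3.
Stored big-endian, the bytes at ascending addresses are 49 90 E5 C3.
Read back as little-endian, the first byte is least significant, giving 0xC3E59049.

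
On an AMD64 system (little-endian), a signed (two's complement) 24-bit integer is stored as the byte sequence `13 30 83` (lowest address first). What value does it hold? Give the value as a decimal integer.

In little-endian order the low byte comes first in memory.
Reassemble most-significant byte first: 83 30 13 → 0x833013.
Top bit is set, so as a signed 24-bit value this is 0x833013 − 2^24 = -8179693.

-8179693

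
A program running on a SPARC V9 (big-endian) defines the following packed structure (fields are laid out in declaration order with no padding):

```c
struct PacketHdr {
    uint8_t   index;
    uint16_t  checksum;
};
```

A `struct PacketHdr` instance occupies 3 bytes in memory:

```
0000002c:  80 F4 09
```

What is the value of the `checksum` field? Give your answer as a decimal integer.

62473

`checksum` follows `index` (1 byte), so it starts at byte offset 1 and occupies 2 bytes.
Bytes at offsets 1..2: F4 09.
In big-endian order the high byte comes first in memory.
The bytes are already most-significant first: 0xF409.
0xF409 = 62473.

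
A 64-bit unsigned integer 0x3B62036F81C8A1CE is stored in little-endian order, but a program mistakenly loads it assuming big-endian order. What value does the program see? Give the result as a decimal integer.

Stored little-endian, the bytes at ascending addresses are CE A1 C8 81 6F 03 62 3B.
Read back as big-endian, the last byte is least significant, giving 0xCEA1C8816F03623B.
0xCEA1C8816F03623B = 14889402301302399547.

14889402301302399547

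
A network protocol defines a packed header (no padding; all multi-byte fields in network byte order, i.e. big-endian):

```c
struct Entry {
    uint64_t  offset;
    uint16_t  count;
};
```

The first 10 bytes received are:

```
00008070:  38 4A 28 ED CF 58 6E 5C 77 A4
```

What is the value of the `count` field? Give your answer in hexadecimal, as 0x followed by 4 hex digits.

0x77A4

`count` follows `offset` (8 bytes), so it starts at byte offset 8 and occupies 2 bytes.
Bytes at offsets 8..9: 77 A4.
Big-endian stores the most-significant byte at the lowest address.
The bytes are already most-significant first: 0x77A4.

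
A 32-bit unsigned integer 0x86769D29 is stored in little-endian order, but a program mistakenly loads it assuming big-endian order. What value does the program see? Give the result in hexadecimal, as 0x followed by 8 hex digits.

0x299D7686

Stored little-endian, the bytes at ascending addresses are 29 9D 76 86.
Read back as big-endian, the last byte is least significant, giving 0x299D7686.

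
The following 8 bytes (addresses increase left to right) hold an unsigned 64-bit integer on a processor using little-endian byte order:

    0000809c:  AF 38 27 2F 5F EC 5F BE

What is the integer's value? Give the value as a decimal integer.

In little-endian order the low byte comes first in memory.
Reassemble most-significant byte first: BE 5F EC 5F 2F 27 38 AF → 0xBE5FEC5F2F2738AF.
0xBE5FEC5F2F2738AF = 13717942883550967983.

13717942883550967983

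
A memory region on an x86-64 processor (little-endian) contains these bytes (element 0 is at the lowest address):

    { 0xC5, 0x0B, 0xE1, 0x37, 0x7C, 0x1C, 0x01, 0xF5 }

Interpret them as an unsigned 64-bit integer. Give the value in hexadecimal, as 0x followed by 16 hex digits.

0xF5011C7C37E10BC5

In little-endian order the low byte comes first in memory.
Reassemble most-significant byte first: F5 01 1C 7C 37 E1 0B C5 → 0xF5011C7C37E10BC5.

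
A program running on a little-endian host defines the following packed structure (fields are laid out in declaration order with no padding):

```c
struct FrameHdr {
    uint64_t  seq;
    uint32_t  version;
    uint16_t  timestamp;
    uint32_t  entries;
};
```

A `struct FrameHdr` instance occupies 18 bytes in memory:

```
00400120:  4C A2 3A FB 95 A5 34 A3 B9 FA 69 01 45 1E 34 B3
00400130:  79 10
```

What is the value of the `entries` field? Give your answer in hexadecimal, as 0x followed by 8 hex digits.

`entries` follows `seq` (8 B), `version` (4 B), `timestamp` (2 B), so it starts at offset 8 + 4 + 2 = 14 and occupies 4 bytes.
Bytes at offsets 14..17: 34 B3 79 10.
Little-endian: lowest address holds the least-significant byte.
Reassemble most-significant byte first: 10 79 B3 34 → 0x1079B334.

0x1079B334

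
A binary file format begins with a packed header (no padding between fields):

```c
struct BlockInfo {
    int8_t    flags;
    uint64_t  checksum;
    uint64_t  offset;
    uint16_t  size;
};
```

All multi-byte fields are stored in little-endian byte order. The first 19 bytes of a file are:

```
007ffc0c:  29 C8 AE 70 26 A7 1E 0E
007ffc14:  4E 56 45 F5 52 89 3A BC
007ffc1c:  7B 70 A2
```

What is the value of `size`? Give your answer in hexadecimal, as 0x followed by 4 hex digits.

`size` follows `flags` (1 B), `checksum` (8 B), `offset` (8 B), so it starts at offset 1 + 8 + 8 = 17 and occupies 2 bytes.
Bytes at offsets 17..18: 70 A2.
Little-endian stores the least-significant byte at the lowest address.
Reassemble most-significant byte first: A2 70 → 0xA270.

0xA270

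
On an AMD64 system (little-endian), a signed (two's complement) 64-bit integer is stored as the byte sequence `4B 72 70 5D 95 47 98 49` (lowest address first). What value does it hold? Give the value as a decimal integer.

5303067268072108619

Little-endian: lowest address holds the least-significant byte.
Reassemble most-significant byte first: 49 98 47 95 5D 70 72 4B → 0x499847955D70724B.
0x499847955D70724B = 5303067268072108619.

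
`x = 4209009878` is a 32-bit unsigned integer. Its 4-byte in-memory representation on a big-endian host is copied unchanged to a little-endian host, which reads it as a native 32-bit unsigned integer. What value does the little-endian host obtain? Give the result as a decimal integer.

3596935418

4209009878 in 32-bit hexadecimal is 0xFAE064D6.
Stored big-endian, the bytes at ascending addresses are FA E0 64 D6.
Read back as little-endian, the first byte is least significant, giving 0xD664E0FA.
0xD664E0FA = 3596935418.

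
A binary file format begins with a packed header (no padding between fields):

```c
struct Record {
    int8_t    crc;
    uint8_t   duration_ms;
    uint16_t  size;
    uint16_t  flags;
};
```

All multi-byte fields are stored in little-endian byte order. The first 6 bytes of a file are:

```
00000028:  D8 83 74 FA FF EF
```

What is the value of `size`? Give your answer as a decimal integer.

`size` follows `crc` (1 B), `duration_ms` (1 B), so it starts at offset 1 + 1 = 2 and occupies 2 bytes.
Bytes at offsets 2..3: 74 FA.
Little-endian stores the least-significant byte at the lowest address.
Reassemble most-significant byte first: FA 74 → 0xFA74.
0xFA74 = 64116.

64116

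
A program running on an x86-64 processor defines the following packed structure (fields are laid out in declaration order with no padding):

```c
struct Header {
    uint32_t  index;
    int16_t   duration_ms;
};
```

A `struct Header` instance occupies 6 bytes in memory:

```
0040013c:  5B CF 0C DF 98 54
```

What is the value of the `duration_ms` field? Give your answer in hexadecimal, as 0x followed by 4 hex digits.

`duration_ms` follows `index` (4 bytes), so it starts at byte offset 4 and occupies 2 bytes.
Bytes at offsets 4..5: 98 54.
In little-endian order the low byte comes first in memory.
Reassemble most-significant byte first: 54 98 → 0x5498.

0x5498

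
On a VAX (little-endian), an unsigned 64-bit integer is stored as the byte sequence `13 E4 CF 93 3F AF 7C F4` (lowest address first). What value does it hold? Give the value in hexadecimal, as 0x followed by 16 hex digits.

0xF47CAF3F93CFE413

Little-endian stores the least-significant byte at the lowest address.
Reassemble most-significant byte first: F4 7C AF 3F 93 CF E4 13 → 0xF47CAF3F93CFE413.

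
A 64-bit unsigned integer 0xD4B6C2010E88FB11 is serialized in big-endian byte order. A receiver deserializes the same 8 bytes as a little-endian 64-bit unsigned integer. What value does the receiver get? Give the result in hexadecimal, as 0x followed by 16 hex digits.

Stored big-endian, the bytes at ascending addresses are D4 B6 C2 01 0E 88 FB 11.
Read back as little-endian, the first byte is least significant, giving 0x11FB880E01C2B6D4.

0x11FB880E01C2B6D4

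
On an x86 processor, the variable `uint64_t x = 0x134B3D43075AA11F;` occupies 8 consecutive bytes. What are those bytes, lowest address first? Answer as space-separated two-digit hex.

1F A1 5A 07 43 3D 4B 13

Split into bytes (most-significant first): 13 4B 3D 43 07 5A A1 1F.
Little-endian stores the least-significant byte at the lowest address.
So at ascending addresses the bytes are 1F A1 5A 07 43 3D 4B 13.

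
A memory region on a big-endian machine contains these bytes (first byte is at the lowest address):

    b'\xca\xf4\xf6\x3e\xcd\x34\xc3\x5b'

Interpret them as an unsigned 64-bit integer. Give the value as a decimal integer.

Big-endian: lowest address holds the most-significant byte.
The bytes are already most-significant first: 0xCAF4F63ECD34C35B.
0xCAF4F63ECD34C35B = 14624584639570035547.

14624584639570035547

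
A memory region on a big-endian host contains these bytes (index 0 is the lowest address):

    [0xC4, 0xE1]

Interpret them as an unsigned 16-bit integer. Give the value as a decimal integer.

In big-endian order the high byte comes first in memory.
The bytes are already most-significant first: 0xC4E1.
0xC4E1 = 50401.

50401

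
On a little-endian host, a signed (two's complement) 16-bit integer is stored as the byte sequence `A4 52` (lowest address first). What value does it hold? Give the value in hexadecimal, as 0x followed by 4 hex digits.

Little-endian: lowest address holds the least-significant byte.
Reassemble most-significant byte first: 52 A4 → 0x52A4.

0x52A4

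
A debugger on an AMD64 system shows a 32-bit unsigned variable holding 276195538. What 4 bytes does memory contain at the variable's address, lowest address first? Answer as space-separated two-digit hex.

276195538 in hexadecimal, padded to 32 bits, is 0x107668D2.
Split into bytes (most-significant first): 10 76 68 D2.
In little-endian order the low byte comes first in memory.
So at ascending addresses the bytes are D2 68 76 10.

D2 68 76 10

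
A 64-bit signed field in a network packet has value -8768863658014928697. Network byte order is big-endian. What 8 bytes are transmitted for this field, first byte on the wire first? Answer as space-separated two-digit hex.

Two's complement of -8768863658014928697 in 64 bits: 8768863658014928697 = 0x79B143099BCFEF39; invert → 0x864EBCF6643010C6; add 1 → 0x864EBCF6643010C7.
Split into bytes (most-significant first): 86 4E BC F6 64 30 10 C7.
In big-endian order the high byte comes first in memory.
So the memory order matches the most-significant-first order: 86 4E BC F6 64 30 10 C7.

86 4E BC F6 64 30 10 C7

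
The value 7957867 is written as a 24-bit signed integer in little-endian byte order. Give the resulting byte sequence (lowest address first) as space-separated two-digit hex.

7957867 in hexadecimal, padded to 24 bits, is 0x796D6B.
Split into bytes (most-significant first): 79 6D 6B.
Little-endian: lowest address holds the least-significant byte.
So at ascending addresses the bytes are 6B 6D 79.

6B 6D 79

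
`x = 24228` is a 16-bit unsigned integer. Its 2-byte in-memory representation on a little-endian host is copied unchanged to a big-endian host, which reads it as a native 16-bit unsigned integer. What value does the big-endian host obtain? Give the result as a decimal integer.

24228 in 16-bit hexadecimal is 0x5EA4.
Stored little-endian, the bytes at ascending addresses are A4 5E.
Read back as big-endian, the last byte is least significant, giving 0xA45E.
0xA45E = 42078.

42078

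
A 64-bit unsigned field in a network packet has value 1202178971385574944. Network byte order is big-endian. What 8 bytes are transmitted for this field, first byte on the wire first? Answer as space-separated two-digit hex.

1202178971385574944 in hexadecimal, padded to 64 bits, is 0x10AEFF67B1E1B620.
Split into bytes (most-significant first): 10 AE FF 67 B1 E1 B6 20.
Big-endian stores the most-significant byte at the lowest address.
So the memory order matches the most-significant-first order: 10 AE FF 67 B1 E1 B6 20.

10 AE FF 67 B1 E1 B6 20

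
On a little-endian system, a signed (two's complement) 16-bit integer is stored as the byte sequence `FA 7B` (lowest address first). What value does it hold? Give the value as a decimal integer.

31738

Little-endian: lowest address holds the least-significant byte.
Reassemble most-significant byte first: 7B FA → 0x7BFA.
0x7BFA = 31738.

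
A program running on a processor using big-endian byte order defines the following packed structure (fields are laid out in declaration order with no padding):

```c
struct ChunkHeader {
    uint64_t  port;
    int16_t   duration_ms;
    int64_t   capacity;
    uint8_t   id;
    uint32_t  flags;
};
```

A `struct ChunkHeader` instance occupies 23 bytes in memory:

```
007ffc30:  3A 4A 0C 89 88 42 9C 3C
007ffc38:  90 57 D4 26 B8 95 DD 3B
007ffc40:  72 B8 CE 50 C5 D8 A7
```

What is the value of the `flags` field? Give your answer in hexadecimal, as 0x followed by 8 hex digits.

`flags` follows `port` (8 B), `duration_ms` (2 B), `capacity` (8 B), `id` (1 B), so it starts at offset 8 + 2 + 8 + 1 = 19 and occupies 4 bytes.
Bytes at offsets 19..22: 50 C5 D8 A7.
Big-endian stores the most-significant byte at the lowest address.
The bytes are already most-significant first: 0x50C5D8A7.

0x50C5D8A7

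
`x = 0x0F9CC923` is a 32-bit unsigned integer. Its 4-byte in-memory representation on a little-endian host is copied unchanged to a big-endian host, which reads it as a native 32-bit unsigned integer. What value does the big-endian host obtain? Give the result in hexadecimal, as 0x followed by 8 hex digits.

Stored little-endian, the bytes at ascending addresses are 23 C9 9C 0F.
Read back as big-endian, the last byte is least significant, giving 0x23C99C0F.

0x23C99C0F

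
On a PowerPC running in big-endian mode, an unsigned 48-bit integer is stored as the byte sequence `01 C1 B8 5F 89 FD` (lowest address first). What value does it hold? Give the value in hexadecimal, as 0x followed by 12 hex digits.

0x01C1B85F89FD

Big-endian: lowest address holds the most-significant byte.
The bytes are already most-significant first: 0x01C1B85F89FD.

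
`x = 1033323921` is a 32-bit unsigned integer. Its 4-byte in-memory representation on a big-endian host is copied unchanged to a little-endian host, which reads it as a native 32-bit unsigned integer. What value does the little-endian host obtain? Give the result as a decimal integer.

2437257021

1033323921 in 32-bit hexadecimal is 0x3D974591.
Stored big-endian, the bytes at ascending addresses are 3D 97 45 91.
Read back as little-endian, the first byte is least significant, giving 0x9145973D.
0x9145973D = 2437257021.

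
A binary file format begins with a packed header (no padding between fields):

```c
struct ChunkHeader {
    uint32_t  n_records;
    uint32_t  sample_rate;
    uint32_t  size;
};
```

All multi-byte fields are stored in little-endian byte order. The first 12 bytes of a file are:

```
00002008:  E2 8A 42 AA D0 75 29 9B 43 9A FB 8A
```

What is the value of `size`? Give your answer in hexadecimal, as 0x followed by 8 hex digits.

0x8AFB9A43

`size` follows `n_records` (4 B), `sample_rate` (4 B), so it starts at offset 4 + 4 = 8 and occupies 4 bytes.
Bytes at offsets 8..11: 43 9A FB 8A.
Little-endian stores the least-significant byte at the lowest address.
Reassemble most-significant byte first: 8A FB 9A 43 → 0x8AFB9A43.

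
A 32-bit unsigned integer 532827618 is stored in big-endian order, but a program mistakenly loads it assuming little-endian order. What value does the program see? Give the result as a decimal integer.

532827618 in 32-bit hexadecimal is 0x1FC24DE2.
Stored big-endian, the bytes at ascending addresses are 1F C2 4D E2.
Read back as little-endian, the first byte is least significant, giving 0xE24DC21F.
0xE24DC21F = 3796746783.

3796746783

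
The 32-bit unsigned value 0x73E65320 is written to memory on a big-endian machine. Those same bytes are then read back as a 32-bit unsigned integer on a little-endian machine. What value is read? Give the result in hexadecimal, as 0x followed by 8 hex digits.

0x2053E673

Stored big-endian, the bytes at ascending addresses are 73 E6 53 20.
Read back as little-endian, the first byte is least significant, giving 0x2053E673.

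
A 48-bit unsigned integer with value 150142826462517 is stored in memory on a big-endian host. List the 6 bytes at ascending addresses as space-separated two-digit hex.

88 8D D9 D6 3D 35

150142826462517 in hexadecimal, padded to 48 bits, is 0x888DD9D63D35.
Split into bytes (most-significant first): 88 8D D9 D6 3D 35.
Big-endian stores the most-significant byte at the lowest address.
So the memory order matches the most-significant-first order: 88 8D D9 D6 3D 35.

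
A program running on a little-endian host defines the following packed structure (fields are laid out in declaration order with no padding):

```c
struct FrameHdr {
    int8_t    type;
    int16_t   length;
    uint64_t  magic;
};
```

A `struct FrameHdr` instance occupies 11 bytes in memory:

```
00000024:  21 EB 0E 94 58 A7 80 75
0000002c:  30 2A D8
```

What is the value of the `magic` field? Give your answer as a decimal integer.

15576315542442039444

`magic` follows `type` (1 B), `length` (2 B), so it starts at offset 1 + 2 = 3 and occupies 8 bytes.
Bytes at offsets 3..10: 94 58 A7 80 75 30 2A D8.
In little-endian order the low byte comes first in memory.
Reassemble most-significant byte first: D8 2A 30 75 80 A7 58 94 → 0xD82A307580A75894.
0xD82A307580A75894 = 15576315542442039444.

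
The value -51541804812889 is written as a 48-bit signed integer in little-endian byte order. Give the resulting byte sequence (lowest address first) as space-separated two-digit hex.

A7 75 08 7D 1F D1

Two's complement of -51541804812889 in 48 bits: 51541804812889 = 0x2EE082F78A59; invert → 0xD11F7D0875A6; add 1 → 0xD11F7D0875A7.
Split into bytes (most-significant first): D1 1F 7D 08 75 A7.
Little-endian stores the least-significant byte at the lowest address.
So at ascending addresses the bytes are A7 75 08 7D 1F D1.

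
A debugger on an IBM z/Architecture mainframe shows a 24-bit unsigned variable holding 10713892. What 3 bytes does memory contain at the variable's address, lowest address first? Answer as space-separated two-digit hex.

A3 7B 24

10713892 in hexadecimal, padded to 24 bits, is 0xA37B24.
Split into bytes (most-significant first): A3 7B 24.
Big-endian: lowest address holds the most-significant byte.
So the memory order matches the most-significant-first order: A3 7B 24.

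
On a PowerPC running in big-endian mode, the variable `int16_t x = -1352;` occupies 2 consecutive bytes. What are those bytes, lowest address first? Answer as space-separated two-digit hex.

Two's complement of -1352 in 16 bits: 1352 = 0x0548; invert → 0xFAB7; add 1 → 0xFAB8.
Split into bytes (most-significant first): FA B8.
Big-endian stores the most-significant byte at the lowest address.
So the memory order matches the most-significant-first order: FA B8.

FA B8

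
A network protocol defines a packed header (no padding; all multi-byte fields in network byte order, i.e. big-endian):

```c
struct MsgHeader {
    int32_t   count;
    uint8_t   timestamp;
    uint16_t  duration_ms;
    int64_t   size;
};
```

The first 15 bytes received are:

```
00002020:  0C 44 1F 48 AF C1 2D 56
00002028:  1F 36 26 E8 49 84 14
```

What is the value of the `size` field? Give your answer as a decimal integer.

6205738352273622036

`size` follows `count` (4 B), `timestamp` (1 B), `duration_ms` (2 B), so it starts at offset 4 + 1 + 2 = 7 and occupies 8 bytes.
Bytes at offsets 7..14: 56 1F 36 26 E8 49 84 14.
Big-endian stores the most-significant byte at the lowest address.
The bytes are already most-significant first: 0x561F3626E8498414.
0x561F3626E8498414 = 6205738352273622036.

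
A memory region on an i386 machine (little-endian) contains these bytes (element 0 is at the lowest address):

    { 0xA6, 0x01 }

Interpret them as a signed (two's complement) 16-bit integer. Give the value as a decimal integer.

422

In little-endian order the low byte comes first in memory.
Reassemble most-significant byte first: 01 A6 → 0x01A6.
0x01A6 = 422.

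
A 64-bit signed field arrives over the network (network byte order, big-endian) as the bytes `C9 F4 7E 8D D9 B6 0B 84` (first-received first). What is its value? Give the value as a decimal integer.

-3894348630060561532

Big-endian stores the most-significant byte at the lowest address.
The bytes are already most-significant first: 0xC9F47E8DD9B60B84.
Top bit is set, so as a signed 64-bit value this is 0xC9F47E8DD9B60B84 − 2^64 = -3894348630060561532.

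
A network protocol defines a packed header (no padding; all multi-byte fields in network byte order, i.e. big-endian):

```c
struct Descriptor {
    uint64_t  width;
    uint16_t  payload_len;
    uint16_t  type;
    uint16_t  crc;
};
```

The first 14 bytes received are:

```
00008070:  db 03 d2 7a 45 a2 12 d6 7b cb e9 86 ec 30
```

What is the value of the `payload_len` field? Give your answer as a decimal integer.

31691

`payload_len` follows `width` (8 bytes), so it starts at byte offset 8 and occupies 2 bytes.
Bytes at offsets 8..9: 7B CB.
Big-endian: lowest address holds the most-significant byte.
The bytes are already most-significant first: 0x7BCB.
0x7BCB = 31691.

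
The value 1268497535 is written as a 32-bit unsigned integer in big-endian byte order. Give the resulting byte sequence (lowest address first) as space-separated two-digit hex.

1268497535 in hexadecimal, padded to 32 bits, is 0x4B9BBC7F.
Split into bytes (most-significant first): 4B 9B BC 7F.
In big-endian order the high byte comes first in memory.
So the memory order matches the most-significant-first order: 4B 9B BC 7F.

4B 9B BC 7F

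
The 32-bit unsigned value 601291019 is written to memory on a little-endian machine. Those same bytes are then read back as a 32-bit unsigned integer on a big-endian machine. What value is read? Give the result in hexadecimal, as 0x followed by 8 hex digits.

601291019 in 32-bit hexadecimal is 0x23D6F90B.
Stored little-endian, the bytes at ascending addresses are 0B F9 D6 23.
Read back as big-endian, the last byte is least significant, giving 0x0BF9D623.

0x0BF9D623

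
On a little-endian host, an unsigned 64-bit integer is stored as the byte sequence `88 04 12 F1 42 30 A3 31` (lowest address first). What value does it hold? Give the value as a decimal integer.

3576755593132770440

In little-endian order the low byte comes first in memory.
Reassemble most-significant byte first: 31 A3 30 42 F1 12 04 88 → 0x31A33042F1120488.
0x31A33042F1120488 = 3576755593132770440.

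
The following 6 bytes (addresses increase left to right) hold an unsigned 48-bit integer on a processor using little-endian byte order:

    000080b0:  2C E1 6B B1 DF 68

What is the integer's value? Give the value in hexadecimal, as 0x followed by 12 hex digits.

0x68DFB16BE12C

Little-endian stores the least-significant byte at the lowest address.
Reassemble most-significant byte first: 68 DF B1 6B E1 2C → 0x68DFB16BE12C.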